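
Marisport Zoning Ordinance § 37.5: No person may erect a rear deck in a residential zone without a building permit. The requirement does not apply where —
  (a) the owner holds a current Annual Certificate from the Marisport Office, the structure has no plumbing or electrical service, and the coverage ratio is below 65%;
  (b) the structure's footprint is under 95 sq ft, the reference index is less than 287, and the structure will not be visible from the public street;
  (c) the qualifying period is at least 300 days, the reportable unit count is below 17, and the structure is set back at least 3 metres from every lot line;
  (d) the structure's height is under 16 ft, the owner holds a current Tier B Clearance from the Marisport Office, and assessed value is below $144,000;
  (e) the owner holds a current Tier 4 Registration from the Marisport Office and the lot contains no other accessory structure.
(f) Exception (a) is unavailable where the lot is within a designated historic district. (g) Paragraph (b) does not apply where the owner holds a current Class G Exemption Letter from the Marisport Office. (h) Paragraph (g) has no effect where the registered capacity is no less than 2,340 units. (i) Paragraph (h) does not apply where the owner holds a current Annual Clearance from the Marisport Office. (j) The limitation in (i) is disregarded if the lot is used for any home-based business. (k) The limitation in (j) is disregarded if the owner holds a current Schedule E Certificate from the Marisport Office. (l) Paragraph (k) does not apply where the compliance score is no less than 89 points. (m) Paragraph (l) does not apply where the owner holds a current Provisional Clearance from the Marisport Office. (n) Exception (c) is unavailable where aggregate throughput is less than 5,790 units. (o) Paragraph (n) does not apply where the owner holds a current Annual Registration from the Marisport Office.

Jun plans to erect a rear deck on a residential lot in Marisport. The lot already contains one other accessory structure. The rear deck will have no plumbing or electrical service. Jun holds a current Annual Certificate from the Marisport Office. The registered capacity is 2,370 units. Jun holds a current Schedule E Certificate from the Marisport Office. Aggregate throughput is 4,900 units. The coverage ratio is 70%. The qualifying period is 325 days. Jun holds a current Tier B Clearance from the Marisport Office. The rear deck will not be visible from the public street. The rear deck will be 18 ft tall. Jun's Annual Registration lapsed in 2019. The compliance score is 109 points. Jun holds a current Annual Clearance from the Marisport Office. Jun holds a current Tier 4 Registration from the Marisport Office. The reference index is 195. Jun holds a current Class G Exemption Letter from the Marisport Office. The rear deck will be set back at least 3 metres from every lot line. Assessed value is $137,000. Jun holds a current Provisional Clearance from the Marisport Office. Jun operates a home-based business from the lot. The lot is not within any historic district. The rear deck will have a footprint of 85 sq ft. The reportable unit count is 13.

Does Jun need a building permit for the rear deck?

Yes — Jun must obtain a building permit.

Exception (a) requires that the coverage ratio is below 65%; but the coverage ratio is 70%, not below 65%, so (a) is unavailable.
Exception (b) is satisfied on its face — the structure's footprint is 85 sq ft, under the 95 sq ft limit; the reference index is 195, less than the 287 limit; the structure will not be visible from the street. But applying paragraphs (g)–(m): (g) operates against (b): a current Class G Exemption Letter is held. (h) would limit (g) — the registered capacity is 2,370 units, meeting the 2,340 units threshold — but (i) sets (h) aside: (i) applies — a current Annual Clearance is held. (j) would limit (i) — a home-based business operates on the lot — but (k) sets (j) aside: (k) is engaged — a current Schedule E Certificate is held. (l) would limit (k) — the compliance score is 109 points, meeting the 89 points threshold — but (m) sets (l) aside: (m) applies — a current Provisional Clearance is held. (b) is therefore removed.
Exception (c)'s conditions are all satisfied: the qualifying period is 325 days, meeting the 300 days threshold; the reportable unit count is 13, below the 17 limit; the setback is at least 3 m on every side. But: (n) operates — aggregate throughput is 4,900 units, less than the 5,790 units limit. (o), which would lift (n), is inapplicable — no current Annual Registration is held. Exception (c) does not apply.
Exception (d) does not apply: the structure's height is 18 ft, not under 16 ft.
Exception (e) requires that the lot contains no other accessory structure; but the lot already has another accessory structure, so (e) is unavailable.
Every exception is unavailable, so the rule governs.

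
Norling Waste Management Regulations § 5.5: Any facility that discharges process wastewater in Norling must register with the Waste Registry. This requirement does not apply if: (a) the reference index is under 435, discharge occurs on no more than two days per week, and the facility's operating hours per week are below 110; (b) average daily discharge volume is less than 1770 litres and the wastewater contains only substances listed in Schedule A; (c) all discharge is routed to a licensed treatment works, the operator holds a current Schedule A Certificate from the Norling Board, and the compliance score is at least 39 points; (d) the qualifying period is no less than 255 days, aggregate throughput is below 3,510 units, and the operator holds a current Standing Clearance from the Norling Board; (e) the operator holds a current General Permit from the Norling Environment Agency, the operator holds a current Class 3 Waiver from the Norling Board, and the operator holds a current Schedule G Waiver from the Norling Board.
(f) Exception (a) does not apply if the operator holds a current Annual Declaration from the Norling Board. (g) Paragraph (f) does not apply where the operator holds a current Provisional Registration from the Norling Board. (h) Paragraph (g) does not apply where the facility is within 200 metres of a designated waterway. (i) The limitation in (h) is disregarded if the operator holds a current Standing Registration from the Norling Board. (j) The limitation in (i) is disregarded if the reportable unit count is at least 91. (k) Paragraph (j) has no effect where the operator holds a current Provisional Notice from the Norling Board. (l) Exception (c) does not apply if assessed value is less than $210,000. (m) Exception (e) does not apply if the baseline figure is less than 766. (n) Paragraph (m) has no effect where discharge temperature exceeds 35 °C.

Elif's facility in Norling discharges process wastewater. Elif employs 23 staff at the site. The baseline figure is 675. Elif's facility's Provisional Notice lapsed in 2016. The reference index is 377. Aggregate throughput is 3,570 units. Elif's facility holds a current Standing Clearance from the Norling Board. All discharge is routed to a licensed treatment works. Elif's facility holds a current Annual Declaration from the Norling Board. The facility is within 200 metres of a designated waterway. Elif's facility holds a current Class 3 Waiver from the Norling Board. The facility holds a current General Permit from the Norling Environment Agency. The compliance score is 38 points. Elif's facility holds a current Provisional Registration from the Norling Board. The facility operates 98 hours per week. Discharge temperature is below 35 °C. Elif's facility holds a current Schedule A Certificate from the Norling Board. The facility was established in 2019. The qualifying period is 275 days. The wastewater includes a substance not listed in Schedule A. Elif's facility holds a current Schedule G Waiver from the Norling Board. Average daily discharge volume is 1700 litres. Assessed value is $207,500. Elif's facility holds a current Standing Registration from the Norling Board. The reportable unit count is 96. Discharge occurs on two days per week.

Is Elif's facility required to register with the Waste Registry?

Yes — Elif's facility must register with the Waste Registry.

Exception (a)'s conditions are all satisfied: the reference index is 377, under the 435 limit; discharge occurs on no more than two days per week; the facility's operating hours per week are 98, below the 110 limit. However, paragraphs (f)–(k) must be considered: (f) operates against (a): a current Annual Declaration is held. (g) is engaged (a current Provisional Registration is held), but is overridden by (h): (h) applies — the facility is within 200 m of a designated waterway. (i) operates (a current Standing Registration is held), but is overridden by (j): (j) applies — the reportable unit count is 96, meeting the 91 threshold. (k), which would lift (j), is not triggered — the Provisional Notice is not current. So (a) is unavailable.
Exception (b) does not apply: the wastewater includes a non-Schedule-A substance.
Exception (c) requires that the compliance score is at least 39 points; but the compliance score is 38 points, short of 39 points, so (c) is unavailable.
Exception (d) does not apply: aggregate throughput is 3,570 units, not below 3,510 units.
Exception (e) is satisfied on its face — a current General Permit is held; a current Class 3 Waiver is held; a current Schedule G Waiver is held. Turning to paragraphs (m)–(n): (m) operates — the baseline figure is 675, less than the 766 limit. (n), which would lift (m), is not triggered — discharge temperature is below 35 °C. (e) is therefore removed.
No exception displaces § 5.5.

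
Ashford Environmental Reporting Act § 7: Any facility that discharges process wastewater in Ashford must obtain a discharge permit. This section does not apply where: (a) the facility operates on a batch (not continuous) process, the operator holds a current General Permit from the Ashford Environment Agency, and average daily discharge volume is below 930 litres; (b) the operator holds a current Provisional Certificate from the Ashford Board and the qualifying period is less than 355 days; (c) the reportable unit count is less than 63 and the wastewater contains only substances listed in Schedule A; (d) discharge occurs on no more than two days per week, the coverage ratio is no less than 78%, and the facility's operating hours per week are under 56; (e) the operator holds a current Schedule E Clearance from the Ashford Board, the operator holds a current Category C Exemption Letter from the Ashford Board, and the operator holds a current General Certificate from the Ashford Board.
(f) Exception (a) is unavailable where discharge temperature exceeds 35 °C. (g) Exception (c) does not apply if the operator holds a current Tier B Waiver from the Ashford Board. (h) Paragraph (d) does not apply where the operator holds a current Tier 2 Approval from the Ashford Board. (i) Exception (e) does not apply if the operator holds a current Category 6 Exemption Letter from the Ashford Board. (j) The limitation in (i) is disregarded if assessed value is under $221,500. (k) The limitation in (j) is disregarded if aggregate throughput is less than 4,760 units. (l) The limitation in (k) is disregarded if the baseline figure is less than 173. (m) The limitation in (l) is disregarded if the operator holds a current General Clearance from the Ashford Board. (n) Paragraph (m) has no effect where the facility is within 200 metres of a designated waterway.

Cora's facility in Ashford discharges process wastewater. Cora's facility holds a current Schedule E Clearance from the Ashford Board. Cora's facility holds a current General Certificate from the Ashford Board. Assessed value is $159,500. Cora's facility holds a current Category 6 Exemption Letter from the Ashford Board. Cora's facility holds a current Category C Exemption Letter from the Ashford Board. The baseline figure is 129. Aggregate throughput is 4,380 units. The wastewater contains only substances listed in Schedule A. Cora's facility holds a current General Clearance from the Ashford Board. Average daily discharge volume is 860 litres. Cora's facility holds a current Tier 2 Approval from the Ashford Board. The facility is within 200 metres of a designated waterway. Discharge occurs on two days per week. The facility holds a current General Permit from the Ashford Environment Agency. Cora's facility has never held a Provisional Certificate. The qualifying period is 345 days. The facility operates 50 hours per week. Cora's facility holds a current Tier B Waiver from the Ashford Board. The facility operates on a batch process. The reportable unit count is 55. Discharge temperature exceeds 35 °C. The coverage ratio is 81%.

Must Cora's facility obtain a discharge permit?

Exception (a): the facility operates on a batch process; a current General Permit is held; average daily discharge volume is 860 litres, below the 930 litres limit — every condition holds. But applying paragraph (f): (f) operates against (a): discharge temperature exceeds 35 °C. So (a) is unavailable.
Exception (b) requires that the operator holds a current Provisional Certificate from the Ashford Board; but no current Provisional Certificate is held, so (b) is unavailable.
Exception (c): the reportable unit count is 55, less than the 63 limit; the wastewater is Schedule-A-only — every condition holds. Turning to paragraph (g): (g) applies — a current Tier B Waiver is held. Exception (c) does not apply.
Exception (d): discharge occurs on no more than two days per week; the coverage ratio is 81%, meeting the 78% threshold; the facility's operating hours per week are 50, under the 56 limit — every condition holds. However, paragraph (h) must be considered: (h) operates against (d): a current Tier 2 Approval is held. So (d) is unavailable.
All of (e)'s requirements are met (a current Schedule E Clearance is held; a current Category C Exemption Letter is held; a current General Certificate is held). Considering the limiting provisions: (i) would limit (e) — a current Category 6 Exemption Letter is held — but (j) sets (i) aside: (j) operates against (i): assessed value is $159,500, under the $221,500 limit. (k) would limit (j) — aggregate throughput is 4,380 units, less than the 4,760 units limit — but (l) sets (k) aside: (l) operates against (k): the baseline figure is 129, less than the 173 limit. (m) would limit (l) — a current General Clearance is held — but (n) sets (m) aside: (n) operates against (m): the facility is within 200 m of a designated waterway. So (e) applies.

No — exception (e) applies; Cora's facility is not required to obtain a discharge permit.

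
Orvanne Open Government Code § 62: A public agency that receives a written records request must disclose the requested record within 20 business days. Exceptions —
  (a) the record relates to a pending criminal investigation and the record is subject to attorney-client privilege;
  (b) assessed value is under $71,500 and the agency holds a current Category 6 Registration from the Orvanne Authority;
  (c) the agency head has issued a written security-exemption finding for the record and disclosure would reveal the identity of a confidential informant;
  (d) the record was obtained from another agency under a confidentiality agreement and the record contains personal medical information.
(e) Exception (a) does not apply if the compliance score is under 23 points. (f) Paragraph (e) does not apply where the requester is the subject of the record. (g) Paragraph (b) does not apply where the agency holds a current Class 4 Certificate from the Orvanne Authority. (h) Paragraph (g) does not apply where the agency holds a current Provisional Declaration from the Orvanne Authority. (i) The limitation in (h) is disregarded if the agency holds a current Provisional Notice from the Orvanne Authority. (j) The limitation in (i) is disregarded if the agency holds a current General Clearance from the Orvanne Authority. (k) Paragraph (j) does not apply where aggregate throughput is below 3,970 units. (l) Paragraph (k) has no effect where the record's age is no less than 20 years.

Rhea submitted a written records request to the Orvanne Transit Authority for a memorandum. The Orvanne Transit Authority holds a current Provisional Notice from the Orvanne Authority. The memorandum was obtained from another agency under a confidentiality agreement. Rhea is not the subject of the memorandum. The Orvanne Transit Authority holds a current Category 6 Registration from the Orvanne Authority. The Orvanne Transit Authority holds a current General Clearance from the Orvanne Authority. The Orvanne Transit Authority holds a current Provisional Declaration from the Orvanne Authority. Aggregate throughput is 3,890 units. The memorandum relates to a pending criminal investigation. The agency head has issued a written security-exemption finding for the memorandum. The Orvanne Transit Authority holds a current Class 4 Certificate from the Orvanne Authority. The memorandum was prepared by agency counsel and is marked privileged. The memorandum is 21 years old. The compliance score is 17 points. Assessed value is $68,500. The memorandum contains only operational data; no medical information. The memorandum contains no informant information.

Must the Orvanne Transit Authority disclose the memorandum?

Exception (a): the memorandum relates to a pending investigation; the memorandum is privileged — every condition holds. But applying paragraphs (e)–(f): (e) operates against (a): the compliance score is 17 points, under the 23 points limit. (f) is inapplicable (Rhea is not the subject of the memorandum), so (e) stands. (a) is therefore removed.
Exception (b) is satisfied on its face — assessed value is $68,500, under the $71,500 limit; a current Category 6 Registration is held. Considering the limiting provisions: (g) is engaged (a current Class 4 Certificate is held), but is overridden by (h): (h) operates against (g): a current Provisional Declaration is held. (i) would limit (h) — a current Provisional Notice is held — but (j) sets (i) aside: (j) operates against (i): a current General Clearance is held. (k) is triggered (aggregate throughput is 3,890 units, below the 3,970 units limit), but is displaced by (l): (l) operates — the record's age is 21 years, meeting the 20 years threshold. (b) remains available.
Exception (c) requires that disclosure would reveal the identity of a confidential informant; but the memorandum contains no informant information, so (c) is unavailable.
Exception (d) does not apply: the memorandum contains only operational data.

No — exception (b) applies; the Orvanne Transit Authority is not required to disclose the memorandum.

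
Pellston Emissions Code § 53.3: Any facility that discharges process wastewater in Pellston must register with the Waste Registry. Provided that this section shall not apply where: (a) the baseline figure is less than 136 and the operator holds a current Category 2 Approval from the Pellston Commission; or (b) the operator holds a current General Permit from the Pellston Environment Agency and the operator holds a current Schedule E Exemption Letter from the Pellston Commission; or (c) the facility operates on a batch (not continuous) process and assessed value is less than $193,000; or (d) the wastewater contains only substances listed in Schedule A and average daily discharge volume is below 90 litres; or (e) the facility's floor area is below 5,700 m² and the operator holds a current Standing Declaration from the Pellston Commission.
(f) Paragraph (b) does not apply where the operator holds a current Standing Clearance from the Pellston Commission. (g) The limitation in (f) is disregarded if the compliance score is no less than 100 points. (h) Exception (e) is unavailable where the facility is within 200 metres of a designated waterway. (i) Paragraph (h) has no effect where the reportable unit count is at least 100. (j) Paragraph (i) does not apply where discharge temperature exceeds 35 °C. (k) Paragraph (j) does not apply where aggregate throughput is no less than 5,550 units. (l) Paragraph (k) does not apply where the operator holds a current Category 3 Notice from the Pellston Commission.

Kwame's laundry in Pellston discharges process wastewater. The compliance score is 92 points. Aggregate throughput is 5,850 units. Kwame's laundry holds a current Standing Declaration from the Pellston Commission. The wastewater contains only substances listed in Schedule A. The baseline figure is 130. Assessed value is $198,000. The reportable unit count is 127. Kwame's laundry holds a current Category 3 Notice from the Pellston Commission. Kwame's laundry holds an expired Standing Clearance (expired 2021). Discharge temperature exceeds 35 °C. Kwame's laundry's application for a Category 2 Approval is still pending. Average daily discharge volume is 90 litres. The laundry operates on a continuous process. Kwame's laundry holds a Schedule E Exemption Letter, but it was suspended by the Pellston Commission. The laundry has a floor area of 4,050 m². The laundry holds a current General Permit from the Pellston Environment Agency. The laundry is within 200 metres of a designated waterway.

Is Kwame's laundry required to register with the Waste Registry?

Exception (a) requires that the operator holds a current Category 2 Approval from the Pellston Commission; but the Category 2 Approval is not current, so (a) is unavailable.
Exception (b) does not apply: no current Schedule E Exemption Letter is held.
Exception (c) does not apply: the facility operates on a continuous process.
Exception (d) requires that average daily discharge volume is below 90 litres; but average daily discharge volume is 90 litres, not below 90 litres, so (d) is unavailable.
Exception (e): the facility's floor area is 4,050 m², below the 5,700 m² limit; a current Standing Declaration is held — every condition holds. Turning to paragraphs (h)–(l): (h) operates against (e): the laundry is within 200 m of a designated waterway. (i) would limit (h) — the reportable unit count is 127, meeting the 100 threshold — but (j) sets (i) aside: (j) is engaged — discharge temperature exceeds 35 °C. (k) is engaged (aggregate throughput is 5,850 units, meeting the 5,550 units threshold), but yields to (l): (l) operates against (k): a current Category 3 Notice is held. (e) is therefore removed.
None of the exceptions is available; § 53.3 applies in full.

Yes — Kwame's laundry must register with the Waste Registry.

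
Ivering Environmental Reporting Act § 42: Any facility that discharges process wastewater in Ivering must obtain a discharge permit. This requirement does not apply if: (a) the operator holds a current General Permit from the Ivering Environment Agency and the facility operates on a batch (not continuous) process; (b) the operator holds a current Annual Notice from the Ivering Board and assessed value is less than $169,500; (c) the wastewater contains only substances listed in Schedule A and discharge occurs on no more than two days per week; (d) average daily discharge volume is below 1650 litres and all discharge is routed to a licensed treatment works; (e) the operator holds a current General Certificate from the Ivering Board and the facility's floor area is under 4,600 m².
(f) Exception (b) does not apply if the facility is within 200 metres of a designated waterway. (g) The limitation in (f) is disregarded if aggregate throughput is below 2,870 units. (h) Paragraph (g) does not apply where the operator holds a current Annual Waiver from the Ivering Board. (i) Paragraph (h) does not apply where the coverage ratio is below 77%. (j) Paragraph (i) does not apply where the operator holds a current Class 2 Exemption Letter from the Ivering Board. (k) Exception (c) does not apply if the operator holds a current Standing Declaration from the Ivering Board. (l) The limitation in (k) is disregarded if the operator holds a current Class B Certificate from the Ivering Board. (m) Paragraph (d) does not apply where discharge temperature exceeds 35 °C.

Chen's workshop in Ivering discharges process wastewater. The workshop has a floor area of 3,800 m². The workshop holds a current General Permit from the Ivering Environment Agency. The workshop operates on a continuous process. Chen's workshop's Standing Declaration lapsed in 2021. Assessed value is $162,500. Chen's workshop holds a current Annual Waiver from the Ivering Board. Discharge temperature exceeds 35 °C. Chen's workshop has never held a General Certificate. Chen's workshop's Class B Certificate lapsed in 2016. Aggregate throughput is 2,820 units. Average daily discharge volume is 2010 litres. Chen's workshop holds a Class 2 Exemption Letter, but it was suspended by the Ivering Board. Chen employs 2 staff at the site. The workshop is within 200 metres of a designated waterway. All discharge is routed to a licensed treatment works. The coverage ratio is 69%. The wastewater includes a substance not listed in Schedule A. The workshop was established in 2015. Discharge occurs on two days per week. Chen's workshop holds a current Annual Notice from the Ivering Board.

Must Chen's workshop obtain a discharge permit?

Exception (a) requires that the facility operates on a batch (not continuous) process; but the facility operates on a continuous process, so (a) is unavailable.
Exception (b): a current Annual Notice is held; assessed value is $162,500, less than the $169,500 limit — every condition holds. Applying paragraphs (f)–(j): (f) would limit (b) — the workshop is within 200 m of a designated waterway — but (g) sets (f) aside: (g) operates against (f): aggregate throughput is 2,820 units, below the 2,870 units limit. (h) is triggered (a current Annual Waiver is held), but is itself disapplied by (i): (i) is engaged — the coverage ratio is 69%, below the 77% limit. (j) is inapplicable (there is no Class 2 Exemption Letter in force), so (i) stands. So (b) applies.
Exception (c) requires that the wastewater contains only substances listed in Schedule A; but the wastewater includes a non-Schedule-A substance, so (c) is unavailable.
Exception (d) does not apply: average daily discharge volume is 2010 litres, not below 1650 litres.
Exception (e) does not apply: there is no General Certificate in force.

No — exception (b) applies; Chen's workshop is not required to obtain a discharge permit.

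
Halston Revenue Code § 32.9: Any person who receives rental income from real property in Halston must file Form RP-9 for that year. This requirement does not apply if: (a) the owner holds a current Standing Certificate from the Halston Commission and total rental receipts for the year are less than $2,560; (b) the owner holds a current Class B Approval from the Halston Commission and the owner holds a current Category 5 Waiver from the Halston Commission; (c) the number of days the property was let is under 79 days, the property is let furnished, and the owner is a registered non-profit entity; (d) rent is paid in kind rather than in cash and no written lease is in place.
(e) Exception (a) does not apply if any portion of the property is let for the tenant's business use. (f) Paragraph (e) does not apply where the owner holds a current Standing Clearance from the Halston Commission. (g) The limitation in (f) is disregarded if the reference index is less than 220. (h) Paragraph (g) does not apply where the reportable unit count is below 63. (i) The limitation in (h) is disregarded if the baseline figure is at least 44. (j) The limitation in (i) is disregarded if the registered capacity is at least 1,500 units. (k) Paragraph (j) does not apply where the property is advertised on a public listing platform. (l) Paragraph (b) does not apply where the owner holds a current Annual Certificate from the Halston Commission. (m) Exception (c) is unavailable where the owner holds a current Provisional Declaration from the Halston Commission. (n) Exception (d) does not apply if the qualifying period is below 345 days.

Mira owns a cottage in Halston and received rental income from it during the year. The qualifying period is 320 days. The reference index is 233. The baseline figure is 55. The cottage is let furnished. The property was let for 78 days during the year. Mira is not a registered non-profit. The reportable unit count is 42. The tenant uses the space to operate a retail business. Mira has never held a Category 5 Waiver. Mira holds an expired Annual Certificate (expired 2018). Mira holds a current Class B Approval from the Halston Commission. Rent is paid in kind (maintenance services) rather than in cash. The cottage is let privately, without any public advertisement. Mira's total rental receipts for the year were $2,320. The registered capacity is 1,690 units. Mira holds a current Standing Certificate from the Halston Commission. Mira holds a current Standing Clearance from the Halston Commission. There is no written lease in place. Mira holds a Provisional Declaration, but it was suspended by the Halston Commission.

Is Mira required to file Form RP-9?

No — exception (a) applies; Mira is not required to file Form RP-9.

Exception (a)'s conditions are all satisfied: a current Standing Certificate is held; total rental receipts for the year are $2,320, less than the $2,560 limit. Under paragraphs (e)–(k): (e) would limit (a) — the space is let for business use — but (f) sets (e) aside: (f) applies — a current Standing Clearance is held. (g) is inapplicable (the reference index is 233, not less than 220), so (f) stands. So (a) applies.
Exception (b) fails — no current Category 5 Waiver is held.
Exception (c) does not apply: Mira is not a registered non-profit.
Exception (d): rent is paid in kind; there is no written lease — every condition holds. But: (n) operates against (d): the qualifying period is 320 days, below the 345 days limit. So (d) is unavailable.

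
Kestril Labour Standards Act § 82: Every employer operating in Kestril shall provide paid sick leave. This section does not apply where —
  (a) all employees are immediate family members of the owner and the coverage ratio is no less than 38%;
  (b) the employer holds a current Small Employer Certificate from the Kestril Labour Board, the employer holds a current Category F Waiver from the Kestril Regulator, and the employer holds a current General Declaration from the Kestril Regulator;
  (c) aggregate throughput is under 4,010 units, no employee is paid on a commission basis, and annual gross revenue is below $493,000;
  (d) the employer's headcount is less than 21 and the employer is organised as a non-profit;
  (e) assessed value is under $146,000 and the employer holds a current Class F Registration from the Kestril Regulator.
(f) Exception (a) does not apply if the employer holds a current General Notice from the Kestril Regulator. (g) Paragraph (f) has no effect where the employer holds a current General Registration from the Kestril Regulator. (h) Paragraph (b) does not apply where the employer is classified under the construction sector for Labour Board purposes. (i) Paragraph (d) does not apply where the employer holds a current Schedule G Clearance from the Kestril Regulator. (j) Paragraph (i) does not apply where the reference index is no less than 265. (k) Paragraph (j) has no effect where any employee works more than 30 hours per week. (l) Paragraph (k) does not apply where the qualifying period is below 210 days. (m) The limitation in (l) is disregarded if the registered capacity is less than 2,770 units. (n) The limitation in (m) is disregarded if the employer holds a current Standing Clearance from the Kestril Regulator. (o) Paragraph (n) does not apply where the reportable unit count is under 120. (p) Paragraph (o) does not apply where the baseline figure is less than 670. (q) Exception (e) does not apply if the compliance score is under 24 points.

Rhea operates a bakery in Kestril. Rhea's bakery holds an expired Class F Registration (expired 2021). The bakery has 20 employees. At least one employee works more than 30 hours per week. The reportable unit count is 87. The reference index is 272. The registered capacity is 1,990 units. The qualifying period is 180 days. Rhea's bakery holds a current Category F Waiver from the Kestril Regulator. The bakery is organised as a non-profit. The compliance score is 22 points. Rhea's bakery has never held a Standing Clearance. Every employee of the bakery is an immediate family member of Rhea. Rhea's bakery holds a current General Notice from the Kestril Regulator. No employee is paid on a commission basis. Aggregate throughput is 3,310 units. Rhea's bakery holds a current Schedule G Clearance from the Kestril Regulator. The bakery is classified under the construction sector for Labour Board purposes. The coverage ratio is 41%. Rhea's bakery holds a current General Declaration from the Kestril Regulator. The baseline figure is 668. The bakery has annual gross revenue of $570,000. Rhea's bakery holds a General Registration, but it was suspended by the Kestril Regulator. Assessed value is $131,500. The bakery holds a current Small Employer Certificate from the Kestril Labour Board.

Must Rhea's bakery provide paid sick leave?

Yes — Rhea's bakery must provide paid sick leave.

All of (a)'s requirements are met (every employee is an immediate family member; the coverage ratio is 41%, meeting the 38% threshold). However, paragraphs (f)–(g) must be considered: (f) operates against (a): a current General Notice is held. (g), which would lift (f), does not operate here — there is no General Registration in force. Exception (a) does not apply.
Exception (b) is satisfied on its face — a current Small Employer Certificate is held; a current Category F Waiver is held; a current General Declaration is held. However, paragraph (h) must be considered: (h) operates — the bakery is classified under the construction sector. Exception (b) does not apply.
Exception (c) does not apply: annual gross revenue is $570,000, not below $493,000.
All of (d)'s requirements are met (the employer's headcount is 20, less than the 21 limit; the employer is a non-profit). But applying paragraphs (i)–(p): (i) operates against (d): a current Schedule G Clearance is held. (j) would limit (i) — the reference index is 272, meeting the 265 threshold — but (k) sets (j) aside: (k) applies — at least one employee exceeds 30 hours/week. (l) would limit (k) — the qualifying period is 180 days, below the 210 days limit — but (m) sets (l) aside: (m) operates — the registered capacity is 1,990 units, less than the 2,770 units limit. (n), which would lift (m), is inapplicable — there is no Standing Clearance in force. So (d) is unavailable.
Exception (e) requires that the employer holds a current Class F Registration from the Kestril Regulator; but the Class F Registration is not current, so (e) is unavailable.
No exception displaces § 82.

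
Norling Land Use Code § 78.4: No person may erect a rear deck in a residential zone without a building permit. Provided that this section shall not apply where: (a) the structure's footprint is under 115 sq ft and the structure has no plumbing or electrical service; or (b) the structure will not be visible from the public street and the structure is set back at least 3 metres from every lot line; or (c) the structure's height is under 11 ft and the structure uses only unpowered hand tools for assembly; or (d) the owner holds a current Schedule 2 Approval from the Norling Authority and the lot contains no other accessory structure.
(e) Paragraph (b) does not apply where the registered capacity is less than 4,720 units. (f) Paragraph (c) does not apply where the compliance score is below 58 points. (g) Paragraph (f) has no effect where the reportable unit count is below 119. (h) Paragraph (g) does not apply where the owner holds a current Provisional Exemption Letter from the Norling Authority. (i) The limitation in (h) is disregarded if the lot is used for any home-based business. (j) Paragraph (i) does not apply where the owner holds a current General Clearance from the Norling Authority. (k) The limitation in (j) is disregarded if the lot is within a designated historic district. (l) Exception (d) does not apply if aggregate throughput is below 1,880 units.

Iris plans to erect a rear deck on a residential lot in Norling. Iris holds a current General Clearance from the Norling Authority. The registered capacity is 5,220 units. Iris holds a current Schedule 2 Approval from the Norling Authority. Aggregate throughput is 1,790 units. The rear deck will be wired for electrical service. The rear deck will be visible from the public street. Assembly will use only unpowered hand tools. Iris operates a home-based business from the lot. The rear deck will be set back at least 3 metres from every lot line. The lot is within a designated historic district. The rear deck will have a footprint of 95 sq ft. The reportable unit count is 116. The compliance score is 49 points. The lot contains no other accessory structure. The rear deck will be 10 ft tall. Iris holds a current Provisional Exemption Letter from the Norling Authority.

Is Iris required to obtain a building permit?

Exception (a) does not apply: electrical service is planned.
Exception (b) does not apply: the structure will be visible from the street.
Exception (c) is satisfied on its face — the structure's height is 10 ft, under the 11 ft limit; assembly uses only hand tools. Considering the limiting provisions: (f) would limit (c) — the compliance score is 49 points, below the 58 points limit — but (g) sets (f) aside: (g) applies — the reportable unit count is 116, below the 119 limit. (h) would limit (g) — a current Provisional Exemption Letter is held — but (i) sets (h) aside: (i) operates against (h): a home-based business operates on the lot. (j) would limit (i) — a current General Clearance is held — but (k) sets (j) aside: (k) is engaged — the lot is in a historic district. (c) remains available.
All of (d)'s requirements are met (a current Schedule 2 Approval is held; the lot has no other accessory structure). But applying paragraph (l): (l) is triggered — aggregate throughput is 1,790 units, below the 1,880 units limit. So (d) is unavailable.

No — exception (c) applies; Iris does not need a building permit.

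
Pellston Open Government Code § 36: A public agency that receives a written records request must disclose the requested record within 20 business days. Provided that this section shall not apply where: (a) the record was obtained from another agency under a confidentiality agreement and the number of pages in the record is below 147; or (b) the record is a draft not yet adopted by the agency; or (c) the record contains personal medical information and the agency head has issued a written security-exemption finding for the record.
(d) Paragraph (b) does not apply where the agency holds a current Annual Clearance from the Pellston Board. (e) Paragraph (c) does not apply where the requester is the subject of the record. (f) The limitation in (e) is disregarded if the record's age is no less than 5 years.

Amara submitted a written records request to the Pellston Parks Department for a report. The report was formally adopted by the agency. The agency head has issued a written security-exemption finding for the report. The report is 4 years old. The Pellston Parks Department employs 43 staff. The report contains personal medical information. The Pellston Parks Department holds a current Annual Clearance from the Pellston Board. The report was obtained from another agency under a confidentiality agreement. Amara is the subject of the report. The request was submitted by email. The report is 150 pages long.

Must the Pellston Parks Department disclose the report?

Exception (a) does not apply: the number of pages in the record is 150, not below 147.
Exception (b) requires that the record is a draft not yet adopted by the agency; but the report has been formally adopted, so (b) is unavailable.
All of (c)'s requirements are met (the report contains personal medical information; a written security-exemption finding has been issued). However, paragraphs (e)–(f) must be considered: (e) operates — Amara is the subject of the report. (f) is inapplicable (the record's age is 4 years, short of 5 years), so (e) stands. So (c) is unavailable.
No exception applies. The general rule governs.

Yes — the Pellston Parks Department must disclose the report.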